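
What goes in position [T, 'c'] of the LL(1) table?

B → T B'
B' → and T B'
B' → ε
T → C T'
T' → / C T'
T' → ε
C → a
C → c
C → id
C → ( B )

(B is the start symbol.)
To find M[T, 'c'], we find productions for T where 'c' is in the predict set (PREDICT(N → α) = (FIRST(α) \ {ε}) ∪ (FOLLOW(N) if α ⇒* ε)).

Relevant sets:
  FIRST(C) = { '(', 'a', 'c', 'id' }

T → C T': PREDICT = { '(', 'a', 'c', 'id' }
  'c' is in predict set, so this production goes in M[T, 'c']

M[T, 'c'] = T → C T'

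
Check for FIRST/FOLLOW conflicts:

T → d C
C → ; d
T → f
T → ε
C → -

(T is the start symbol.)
A FIRST/FOLLOW conflict occurs when a non-terminal N has a nullable alternative N → β (β ⇒* ε) and another alternative N → α with FIRST(α) ∩ FOLLOW(N) ≠ ∅: on such a lookahead the parser cannot decide between expanding α and letting N vanish via β.

Nullable non-terminals: T.

T: nullable alternative(s) T → ε; FOLLOW(T) = { $ }
  T → d C: FIRST \ {ε} = { 'd' } — disjoint from FOLLOW(T)
  T → f: FIRST \ {ε} = { 'f' } — disjoint from FOLLOW(T)
  T → ε: FIRST \ {ε} = { } — this is the only nullable alternative, skip

C has no nullable alternative, so no FIRST/FOLLOW check is needed there.

No FIRST/FOLLOW conflicts found.

Answer: No FIRST/FOLLOW conflicts.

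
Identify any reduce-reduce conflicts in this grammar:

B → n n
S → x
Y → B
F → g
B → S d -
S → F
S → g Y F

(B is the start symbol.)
No reduce-reduce conflicts

A reduce-reduce conflict occurs when an LR(0) state has two complete items [A → α .] and [B → β .] — both call for a reduction, and with no lookahead the parser cannot choose between them.

Augment with B' → B and build the canonical LR(0) collection (I0 = CLOSURE({[B' → . B]}), then GOTO on every symbol after a dot until no new states appear). It has 14 states:
  I0: { [B → . S d -], [B → . n n], [B' → . B], [F → . g], [S → . F], [S → . g Y F], [S → . x] }  — shift
  I1: { [B' → B .] }  — accept
  I2: { [S → F .] }  — reduce
  I3: { [B → S . d -] }  — shift
  I4: { [B → . S d -], [B → . n n], [F → . g], [F → g .], [S → . F], [S → . g Y F], [S → . x], [S → g . Y F], [Y → . B] }  — shift, reduce
  I5: { [B → n . n] }  — shift
  I6: { [S → x .] }  — reduce
  I7: { [B → n n .] }  — reduce
  I8: { [Y → B .] }  — reduce
  I9: { [F → . g], [S → g Y . F] }  — shift
  I10: { [S → g Y F .] }  — reduce
  I11: { [F → g .] }  — reduce
  I12: { [B → S d . -] }  — shift
  I13: { [B → S d - .] }  — reduce

No state contains more than one complete item.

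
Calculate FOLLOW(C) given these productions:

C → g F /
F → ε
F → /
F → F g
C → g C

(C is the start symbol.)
{ $ }

To compute FOLLOW(C), find every occurrence of C on a right-hand side N → α C β: add FIRST(β) \ {ε}, and if β is empty or nullable also add FOLLOW(N). Iterate to a fixed point.

C is the start symbol, so $ ∈ FOLLOW(C).
In C → g C: C is at the end; this adds FOLLOW(C) to itself — nothing new

Taking the union: FOLLOW(C) = { $ }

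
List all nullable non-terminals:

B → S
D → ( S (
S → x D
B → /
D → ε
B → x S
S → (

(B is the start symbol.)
{ 'D' }

A non-terminal is nullable if it can derive ε (the empty string): either it has an ε-production, or it has a production whose right-hand side consists entirely of nullable non-terminals.

ε-productions: D → ε
So D is immediately nullable.
No further non-terminal can be added: every production for the remaining non-terminals contains a terminal or a non-nullable non-terminal.
Nullable = { 'D' }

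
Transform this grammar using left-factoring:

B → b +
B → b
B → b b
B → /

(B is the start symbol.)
B → b B'
B' → +
B' → ε
B' → b
B → /

Left-factoring transforms A → αβ₁ | αβ₂ into A → αA' and A' → β₁ | β₂
(α is the longest common prefix among the alternatives). Repeat until
no nonterminal has two alternatives with a common prefix.

Round 1: B has alternatives sharing prefix 'b'. Introduce B': B → b B'
  Add: B' → +
  Add: B' → ε
  Add: B' → b

No remaining common prefixes — done.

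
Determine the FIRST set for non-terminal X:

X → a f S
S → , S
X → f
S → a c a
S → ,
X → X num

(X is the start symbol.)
To compute FIRST(X), examine every production with X on the left-hand side, reading each right-hand side left to right until a non-nullable symbol is reached.

From X → a f S:
  - a is a terminal: add 'a' and stop
From X → f:
  - f is a terminal: add 'f' and stop
From X → X num:
  - X is the symbol being defined: contributes nothing new
    X is not nullable, so stop

Collecting: FIRST(X) = { 'a', 'f' }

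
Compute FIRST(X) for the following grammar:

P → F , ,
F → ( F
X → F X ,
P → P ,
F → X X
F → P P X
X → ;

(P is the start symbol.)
{ '(', ';' }

To compute FIRST(X), examine every production with X on the left-hand side, reading each right-hand side left to right until a non-nullable symbol is reached.

FIRST sets of the other non-terminals involved (by the same procedure, iterated to a fixed point):
  FIRST(F) = { '(', ';' }

From X → F X ,:
  - F is a non-terminal: add FIRST(F) \ {ε} = { '(', ';' }
    F is not nullable, so stop
From X → ;:
  - ';' is a terminal: add ';' and stop

Collecting: FIRST(X) = { '(', ';' }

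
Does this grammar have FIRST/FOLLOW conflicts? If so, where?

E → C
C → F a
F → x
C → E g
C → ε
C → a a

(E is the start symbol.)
Nullable non-terminals: C, E.
FIRST sets used below: FIRST(F) = { 'x' }, FIRST(E) = { 'a', 'g', 'x', ε }

C: nullable alternative(s) C → ε; FOLLOW(C) = { $, 'g' }
  C → F a: FIRST \ {ε} = { 'x' } — disjoint from FOLLOW(C)
  C → E g: FIRST \ {ε} = { 'a', 'g', 'x' } — overlaps FOLLOW(C) on { 'g' }: CONFLICT
  C → ε: FIRST \ {ε} = { } — this is the only nullable alternative, skip
  C → a a: FIRST \ {ε} = { 'a' } — disjoint from FOLLOW(C)
E has a nullable alternative but only one production, so nothing to check.

F has no nullable alternative, so no FIRST/FOLLOW check is needed there.

So the grammar has 1 FIRST/FOLLOW conflict (marked CONFLICT above).

Answer: Yes. C → E g with FOLLOW(C) on { 'g' }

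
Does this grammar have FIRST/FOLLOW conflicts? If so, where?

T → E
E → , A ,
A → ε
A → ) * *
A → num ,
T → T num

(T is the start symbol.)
Nullable non-terminals: A.

A: nullable alternative(s) A → ε; FOLLOW(A) = { ',' }
  A → ε: FIRST \ {ε} = { } — this is the only nullable alternative, skip
  A → ) * *: FIRST \ {ε} = { ')' } — disjoint from FOLLOW(A)
  A → num ,: FIRST \ {ε} = { 'num' } — disjoint from FOLLOW(A)

E, T have no nullable alternative, so no FIRST/FOLLOW check is needed there.

No FIRST/FOLLOW conflicts found.

Answer: No FIRST/FOLLOW conflicts.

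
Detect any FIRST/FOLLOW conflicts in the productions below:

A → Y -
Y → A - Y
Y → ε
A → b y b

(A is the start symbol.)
Yes. Y → A '-' Y with FOLLOW(Y) on { '-' }

A FIRST/FOLLOW conflict occurs when a non-terminal N has a nullable alternative N → β (β ⇒* ε) and another alternative N → α with FIRST(α) ∩ FOLLOW(N) ≠ ∅: on such a lookahead the parser cannot decide between expanding α and letting N vanish via β.

Nullable non-terminals: Y.
FIRST sets used below: FIRST(A) = { '-', 'b' }

Y: nullable alternative(s) Y → ε; FOLLOW(Y) = { '-' }
  Y → A - Y: FIRST \ {ε} = { '-', 'b' } — overlaps FOLLOW(Y) on { '-' }: CONFLICT
  Y → ε: FIRST \ {ε} = { } — this is the only nullable alternative, skip

A has no nullable alternative, so no FIRST/FOLLOW check is needed there.

So the grammar has 1 FIRST/FOLLOW conflict (marked CONFLICT above).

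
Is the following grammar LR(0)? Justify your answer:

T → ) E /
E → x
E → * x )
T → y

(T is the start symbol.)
Yes, the grammar is LR(0)

Augment with T' → T and build the canonical LR(0) collection (I0 = CLOSURE({[T' → . T]}), then GOTO on every symbol after a dot until no new states appear). It has 10 states:
  I0: { [T → . ) E /], [T → . y], [T' → . T] }  — shift
  I1: { [E → . * x )], [E → . x], [T → ) . E /] }  — shift
  I2: { [T' → T .] }  — accept
  I3: { [T → y .] }  — reduce
  I4: { [E → * . x )] }  — shift
  I5: { [T → ) E . /] }  — shift
  I6: { [E → x .] }  — reduce
  I7: { [T → ) E / .] }  — reduce
  I8: { [E → * x . )] }  — shift
  I9: { [E → * x ) .] }  — reduce

Every state is either a pure shift/goto state or contains exactly one complete item and nothing to shift — no conflicts. The grammar is LR(0).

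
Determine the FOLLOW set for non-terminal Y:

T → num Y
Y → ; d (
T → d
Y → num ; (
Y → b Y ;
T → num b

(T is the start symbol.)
In T → num Y: Y is at the end, add FOLLOW(T)
In Y → b Y ;: Y is followed by ';', add FIRST(';') \ {ε} = { ';' }

The FOLLOW sets referred to above (computed the same way, to a fixed point):
  FOLLOW(T) = { $ }

Taking the union: FOLLOW(Y) = { $, ';' }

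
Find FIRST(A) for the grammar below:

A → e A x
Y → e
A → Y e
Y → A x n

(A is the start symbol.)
{ 'e' }

To compute FIRST(A), examine every production with A on the left-hand side, reading each right-hand side left to right until a non-nullable symbol is reached.

FIRST sets of the other non-terminals involved (by the same procedure, iterated to a fixed point):
  FIRST(Y) = { 'e' }

From A → e A x:
  - e is a terminal: add 'e' and stop
From A → Y e:
  - Y is a non-terminal: add FIRST(Y) \ {ε} = { 'e' }
    Y is not nullable, so stop

Collecting: FIRST(A) = { 'e' }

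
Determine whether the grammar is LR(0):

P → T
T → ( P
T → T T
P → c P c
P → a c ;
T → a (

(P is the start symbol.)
A grammar is LR(0) if no state in the canonical LR(0) collection has:
  - both a shift item (dot before a terminal) and a complete item (shift-reduce conflict), or
  - two or more complete items (reduce-reduce conflict; the accept item [P' → P .] counts as a complete item here).

Augment with P' → P and build the canonical LR(0) collection (I0 = CLOSURE({[P' → . P]}), then GOTO on every symbol after a dot until no new states appear). It has 14 states:
  I0: { [P → . T], [P → . a c ;], [P → . c P c], [P' → . P], [T → . ( P], [T → . T T], [T → . a (] }  — shift
  I1: { [P → . T], [P → . a c ;], [P → . c P c], [T → ( . P], [T → . ( P], [T → . T T], [T → . a (] }  — shift
  I2: { [P' → P .] }  — accept
  I3: { [P → T .], [T → . ( P], [T → . T T], [T → . a (], [T → T . T] }  — shift, reduce
  I4: { [P → a . c ;], [T → a . (] }  — shift
  I5: { [P → . T], [P → . a c ;], [P → . c P c], [P → c . P c], [T → . ( P], [T → . T T], [T → . a (] }  — shift
  I6: { [P → c P . c] }  — shift
  I7: { [P → c P c .] }  — reduce
  I8: { [T → a ( .] }  — reduce
  I9: { [P → a c . ;] }  — shift
  I10: { [P → a c ; .] }  — reduce
  I11: { [T → . ( P], [T → . T T], [T → . a (], [T → T . T], [T → T T .] }  — shift, reduce
  I12: { [T → a . (] }  — shift
  I13: { [T → ( P .] }  — reduce

Conflict in state I3:
  Shift-reduce conflict between [P → T .] and [T → . ( P]
So the grammar is NOT LR(0).

Answer: No. Shift-reduce conflict between [P → T .] and [T → . ( P]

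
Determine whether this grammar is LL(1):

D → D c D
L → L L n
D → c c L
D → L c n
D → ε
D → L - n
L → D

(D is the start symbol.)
A grammar is LL(1) if for each non-terminal N with multiple productions, the predict sets of those productions are pairwise disjoint, where PREDICT(N → α) = (FIRST(α) \ {ε}) ∪ (FOLLOW(N) if α ⇒* ε).

Relevant sets:
  FIRST(D) = { '-', 'c', 'n', ε }
  FIRST(L) = { '-', 'c', 'n', ε }
  FOLLOW(D) = { $, '-', 'c', 'n' }
  FOLLOW(L) = { $, '-', 'c', 'n' }

For D:
  PREDICT(D → D c D) = { '-', 'c', 'n' }
  PREDICT(D → c c L) = { 'c' }
  PREDICT(D → L c n) = { '-', 'c', 'n' }
  PREDICT(D → ε) = { $, '-', 'c', 'n' }
  PREDICT(D → L '-' n) = { '-', 'c', 'n' }
For L:
  PREDICT(L → L L n) = { '-', 'c', 'n' }
  PREDICT(L → D) = { $, '-', 'c', 'n' }

Conflict found: Predict set conflict for D: { 'c' }
The grammar is NOT LL(1).

Answer: No. Predict set conflict for D: { 'c' }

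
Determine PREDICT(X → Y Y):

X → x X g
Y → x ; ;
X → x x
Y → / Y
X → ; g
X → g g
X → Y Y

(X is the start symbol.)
PREDICT(X → Y Y) = (FIRST(RHS) \ {ε}) ∪ (FOLLOW(X) if ε ∈ FIRST(RHS), i.e. RHS ⇒* ε)
FIRST(Y) = { '/', 'x' }
FIRST(Y Y) = { '/', 'x' }
ε ∉ FIRST(Y Y), so FOLLOW(X) is not added.
PREDICT(X → Y Y) = { '/', 'x' }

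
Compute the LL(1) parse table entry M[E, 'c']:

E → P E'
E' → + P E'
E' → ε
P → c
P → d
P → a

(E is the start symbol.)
To find M[E, 'c'], we find productions for E where 'c' is in the predict set (PREDICT(N → α) = (FIRST(α) \ {ε}) ∪ (FOLLOW(N) if α ⇒* ε)).

Relevant sets:
  FIRST(P) = { 'a', 'c', 'd' }

E → P E': PREDICT = { 'a', 'c', 'd' }
  'c' is in predict set, so this production goes in M[E, 'c']

M[E, 'c'] = E → P E'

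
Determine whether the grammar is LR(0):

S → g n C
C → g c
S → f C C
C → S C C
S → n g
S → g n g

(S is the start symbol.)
No. Shift-reduce conflict between [S → g n g .] and [C → g . c]

Augment with S' → S and build the canonical LR(0) collection (I0 = CLOSURE({[S' → . S]}), then GOTO on every symbol after a dot until no new states appear). It has 16 states:
  I0: { [S → . f C C], [S → . g n C], [S → . g n g], [S → . n g], [S' → . S] }  — shift
  I1: { [S' → S .] }  — accept
  I2: { [C → . S C C], [C → . g c], [S → . f C C], [S → . g n C], [S → . g n g], [S → . n g], [S → f . C C] }  — shift
  I3: { [S → g . n C], [S → g . n g] }  — shift
  I4: { [S → n . g] }  — shift
  I5: { [S → n g .] }  — reduce
  I6: { [C → . S C C], [C → . g c], [S → . f C C], [S → . g n C], [S → . g n g], [S → . n g], [S → g n . C], [S → g n . g] }  — shift
  I7: { [S → g n C .] }  — reduce
  I8: { [C → . S C C], [C → . g c], [C → S . C C], [S → . f C C], [S → . g n C], [S → . g n g], [S → . n g] }  — shift
  I9: { [C → g . c], [S → g . n C], [S → g . n g], [S → g n g .] }  — shift, reduce
  I10: { [C → g c .] }  — reduce
  I11: { [C → . S C C], [C → . g c], [C → S C . C], [S → . f C C], [S → . g n C], [S → . g n g], [S → . n g] }  — shift
  I12: { [C → g . c], [S → g . n C], [S → g . n g] }  — shift
  I13: { [C → S C C .] }  — reduce
  I14: { [C → . S C C], [C → . g c], [S → . f C C], [S → . g n C], [S → . g n g], [S → . n g], [S → f C . C] }  — shift
  I15: { [S → f C C .] }  — reduce

Conflict in state I9:
  Shift-reduce conflict between [S → g n g .] and [C → g . c]
So the grammar is NOT LR(0).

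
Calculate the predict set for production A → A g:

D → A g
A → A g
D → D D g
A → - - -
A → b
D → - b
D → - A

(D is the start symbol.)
PREDICT(A → A g) = (FIRST(RHS) \ {ε}) ∪ (FOLLOW(A) if ε ∈ FIRST(RHS), i.e. RHS ⇒* ε)
FIRST(A) = { '-', 'b' }
FIRST(A g) = { '-', 'b' }
ε ∉ FIRST(A g), so FOLLOW(A) is not added.
PREDICT(A → A g) = { '-', 'b' }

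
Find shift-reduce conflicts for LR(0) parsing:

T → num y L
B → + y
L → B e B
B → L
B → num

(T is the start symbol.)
Yes — I9: [L → B e B .] vs [L → B . e B]

Augment with T' → T and build the canonical LR(0) collection (I0 = CLOSURE({[T' → . T]}), then GOTO on every symbol after a dot until no new states appear). It has 12 states:
  I0: { [T → . num y L], [T' → . T] }  — shift
  I1: { [T' → T .] }  — accept
  I2: { [T → num . y L] }  — shift
  I3: { [B → . + y], [B → . L], [B → . num], [L → . B e B], [T → num y . L] }  — shift
  I4: { [B → + . y] }  — shift
  I5: { [L → B . e B] }  — shift
  I6: { [B → L .], [T → num y L .] }  — 2 reduces
  I7: { [B → num .] }  — reduce
  I8: { [B → . + y], [B → . L], [B → . num], [L → . B e B], [L → B e . B] }  — shift
  I9: { [L → B . e B], [L → B e B .] }  — shift, reduce
  I10: { [B → L .] }  — reduce
  I11: { [B → + y .] }  — reduce

I9 contains reduce item [L → B e B .] and shift item [L → B . e B] — shift-reduce conflict.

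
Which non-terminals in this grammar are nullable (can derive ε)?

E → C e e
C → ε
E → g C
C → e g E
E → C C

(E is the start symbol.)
{ 'C', 'E' }

ε-productions: C → ε
So C is immediately nullable.
E → C C: every symbol on the right is nullable, so E is nullable too.
Every non-terminal is now nullable.
Nullable = { 'C', 'E' }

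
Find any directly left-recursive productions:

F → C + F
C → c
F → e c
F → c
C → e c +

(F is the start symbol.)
No direct left recursion

Direct left recursion occurs when N → N α for some non-terminal N (the right-hand side begins with the left-hand side itself).

F → C + F: starts with C
C → c: starts with c
F → e c: starts with e
F → c: starts with c
C → e c +: starts with e

No direct left recursion found.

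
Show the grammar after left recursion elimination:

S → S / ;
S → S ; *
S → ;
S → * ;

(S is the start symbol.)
S is directly left-recursive. The standard transformation for
  A → A α₁ | ... | A α_m | β₁ | ... | β_n
is
  A  → β₁ A' | ... | β_n A'
  A' → α₁ A' | ... | α_m A' | ε

S → ; becomes S → ; S'
S → * ; becomes S → * ; S'
S → S / ; becomes S' → / ; S'
S → S ; * becomes S' → ; * S'
Add S' → ε

Resulting grammar:
S → ; S'
S → * ; S'
S' → / ; S'
S' → ; * S'
S' → ε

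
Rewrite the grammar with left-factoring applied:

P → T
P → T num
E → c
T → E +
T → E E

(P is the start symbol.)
P → T P'
P' → ε
P' → num
E → c
T → E T'
T' → +
T' → E

Left-factoring transforms A → αβ₁ | αβ₂ into A → αA' and A' → β₁ | β₂
(α is the longest common prefix among the alternatives). Repeat until
no nonterminal has two alternatives with a common prefix.

Round 1: P has alternatives sharing prefix 'T'. Introduce P': P → T P'
  Add: P' → ε
  Add: P' → num

Round 2: T has alternatives sharing prefix 'E'. Introduce T': T → E T'
  Add: T' → +
  Add: T' → E

No remaining common prefixes — done.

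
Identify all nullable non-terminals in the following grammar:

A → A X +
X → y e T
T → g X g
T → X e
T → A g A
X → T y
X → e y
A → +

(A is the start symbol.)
None

A non-terminal is nullable if it can derive ε (the empty string): either it has an ε-production, or it has a production whose right-hand side consists entirely of nullable non-terminals.

There are no ε-productions, so no non-terminal can derive ε.
No non-terminals are nullable.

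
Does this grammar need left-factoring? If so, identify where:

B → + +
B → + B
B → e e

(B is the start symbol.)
Left-factoring is needed when two productions for the same non-terminal
share a common prefix on the right-hand side.

Productions for B:
  B → + +
  B → + B
  B → e e

Found common prefix '+' in productions for B

Answer: Yes, B has productions with common prefix '+'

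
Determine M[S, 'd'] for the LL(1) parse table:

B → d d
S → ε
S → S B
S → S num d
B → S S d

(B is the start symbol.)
To find M[S, 'd'], we find productions for S where 'd' is in the predict set (PREDICT(N → α) = (FIRST(α) \ {ε}) ∪ (FOLLOW(N) if α ⇒* ε)).

Relevant sets:
  FIRST(S) = { 'd', 'num', ε }
  FIRST(B) = { 'd', 'num' }
  FOLLOW(S) = { 'd', 'num' }

S → ε: PREDICT = { 'd', 'num' }
  'd' is in predict set, so this production goes in M[S, 'd']
S → S B: PREDICT = { 'd', 'num' }
  'd' is in predict set, so this production goes in M[S, 'd']
S → S num d: PREDICT = { 'd', 'num' }
  'd' is in predict set, so this production goes in M[S, 'd']

M[S, 'd'] = S → ε, S → S B, S → S num d  (a multiply-defined cell — the grammar is not LL(1))

Answer: S → ε, S → S B, S → S num d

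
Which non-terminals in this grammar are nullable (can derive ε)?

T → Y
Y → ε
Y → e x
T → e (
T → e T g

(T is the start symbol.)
A non-terminal is nullable if it can derive ε (the empty string): either it has an ε-production, or it has a production whose right-hand side consists entirely of nullable non-terminals.

ε-productions: Y → ε
So Y is immediately nullable.
T → Y: every symbol on the right is nullable, so T is nullable too.
Every non-terminal is now nullable.
Nullable = { 'T', 'Y' }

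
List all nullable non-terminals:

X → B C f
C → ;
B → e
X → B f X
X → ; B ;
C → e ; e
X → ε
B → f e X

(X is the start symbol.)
A non-terminal is nullable if it can derive ε (the empty string): either it has an ε-production, or it has a production whose right-hand side consists entirely of nullable non-terminals.

ε-productions: X → ε
So X is immediately nullable.
No further non-terminal can be added: every production for the remaining non-terminals contains a terminal or a non-nullable non-terminal.
Nullable = { 'X' }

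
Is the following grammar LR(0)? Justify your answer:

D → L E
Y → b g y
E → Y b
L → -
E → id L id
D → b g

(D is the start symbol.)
Yes, the grammar is LR(0)

A grammar is LR(0) if no state in the canonical LR(0) collection has:
  - both a shift item (dot before a terminal) and a complete item (shift-reduce conflict), or
  - two or more complete items (reduce-reduce conflict; the accept item [D' → D .] counts as a complete item here).

Augment with D' → D and build the canonical LR(0) collection (I0 = CLOSURE({[D' → . D]}), then GOTO on every symbol after a dot until no new states appear). It has 15 states:
  I0: { [D → . L E], [D → . b g], [D' → . D], [L → . -] }  — shift
  I1: { [L → - .] }  — reduce
  I2: { [D' → D .] }  — accept
  I3: { [D → L . E], [E → . Y b], [E → . id L id], [Y → . b g y] }  — shift
  I4: { [D → b . g] }  — shift
  I5: { [D → b g .] }  — reduce
  I6: { [D → L E .] }  — reduce
  I7: { [E → Y . b] }  — shift
  I8: { [Y → b . g y] }  — shift
  I9: { [E → id . L id], [L → . -] }  — shift
  I10: { [E → id L . id] }  — shift
  I11: { [E → id L id .] }  — reduce
  I12: { [Y → b g . y] }  — shift
  I13: { [Y → b g y .] }  — reduce
  I14: { [E → Y b .] }  — reduce

Every state is either a pure shift/goto state or contains exactly one complete item and nothing to shift — no conflicts. The grammar is LR(0).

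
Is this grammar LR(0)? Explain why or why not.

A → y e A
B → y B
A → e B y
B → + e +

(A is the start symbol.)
Yes, the grammar is LR(0)

Augment with A' → A and build the canonical LR(0) collection (I0 = CLOSURE({[A' → . A]}), then GOTO on every symbol after a dot until no new states appear). It has 13 states:
  I0: { [A → . e B y], [A → . y e A], [A' → . A] }  — shift
  I1: { [A' → A .] }  — accept
  I2: { [A → e . B y], [B → . + e +], [B → . y B] }  — shift
  I3: { [A → y . e A] }  — shift
  I4: { [A → . e B y], [A → . y e A], [A → y e . A] }  — shift
  I5: { [A → y e A .] }  — reduce
  I6: { [B → + . e +] }  — shift
  I7: { [A → e B . y] }  — shift
  I8: { [B → . + e +], [B → . y B], [B → y . B] }  — shift
  I9: { [B → y B .] }  — reduce
  I10: { [A → e B y .] }  — reduce
  I11: { [B → + e . +] }  — shift
  I12: { [B → + e + .] }  — reduce

Every state is either a pure shift/goto state or contains exactly one complete item and nothing to shift — no conflicts. The grammar is LR(0).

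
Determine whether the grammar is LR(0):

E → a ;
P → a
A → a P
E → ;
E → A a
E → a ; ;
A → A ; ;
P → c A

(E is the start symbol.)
A grammar is LR(0) if no state in the canonical LR(0) collection has:
  - both a shift item (dot before a terminal) and a complete item (shift-reduce conflict), or
  - two or more complete items (reduce-reduce conflict; the accept item [E' → E .] counts as a complete item here).

Augment with E' → E and build the canonical LR(0) collection (I0 = CLOSURE({[E' → . E]}), then GOTO on every symbol after a dot until no new states appear). It has 15 states:
  I0: { [A → . A ; ;], [A → . a P], [E → . ;], [E → . A a], [E → . a ; ;], [E → . a ;], [E' → . E] }  — shift
  I1: { [E → ; .] }  — reduce
  I2: { [A → A . ; ;], [E → A . a] }  — shift
  I3: { [E' → E .] }  — accept
  I4: { [A → a . P], [E → a . ; ;], [E → a . ;], [P → . a], [P → . c A] }  — shift
  I5: { [E → a ; . ;], [E → a ; .] }  — shift, reduce
  I6: { [A → a P .] }  — reduce
  I7: { [P → a .] }  — reduce
  I8: { [A → . A ; ;], [A → . a P], [P → c . A] }  — shift
  I9: { [A → A . ; ;], [P → c A .] }  — shift, reduce
  I10: { [A → a . P], [P → . a], [P → . c A] }  — shift
  I11: { [A → A ; . ;] }  — shift
  I12: { [A → A ; ; .] }  — reduce
  I13: { [E → a ; ; .] }  — reduce
  I14: { [E → A a .] }  — reduce

Conflict in state I5:
  Shift-reduce conflict between [E → a ; .] and [E → a ; . ;]
So the grammar is NOT LR(0).

Answer: No. Shift-reduce conflict between [E → a ; .] and [E → a ; . ;]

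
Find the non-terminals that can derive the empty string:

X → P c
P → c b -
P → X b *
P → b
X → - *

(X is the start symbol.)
None

A non-terminal is nullable if it can derive ε (the empty string): either it has an ε-production, or it has a production whose right-hand side consists entirely of nullable non-terminals.

There are no ε-productions, so no non-terminal can derive ε.
No non-terminals are nullable.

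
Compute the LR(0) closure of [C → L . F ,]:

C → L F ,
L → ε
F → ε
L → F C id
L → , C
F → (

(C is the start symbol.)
To compute CLOSURE, for each item [A → α.Bβ] where B is a non-terminal, add [B → .γ] for all productions B → γ; repeat for the newly added items until nothing changes.

Start with: [C → L . F ,]
  [C → L . F ,] has the dot before F: add [F → .], [F → . (]
No further items can be added.

CLOSURE = { [C → L . F ,], [F → . (], [F → .] }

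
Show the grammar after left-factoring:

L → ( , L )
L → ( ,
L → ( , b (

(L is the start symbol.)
Left-factoring transforms A → αβ₁ | αβ₂ into A → αA' and A' → β₁ | β₂
(α is the longest common prefix among the alternatives). Repeat until
no nonterminal has two alternatives with a common prefix.

Round 1: L has alternatives sharing prefix '( ,'. Introduce L': L → ( , L'
  Add: L' → L )
  Add: L' → ε
  Add: L' → b (

No remaining common prefixes — done.

Resulting grammar:
L → ( , L'
L' → L )
L' → ε
L' → b (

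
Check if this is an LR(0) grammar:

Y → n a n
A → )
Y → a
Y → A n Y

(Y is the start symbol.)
Yes, the grammar is LR(0)

Augment with Y' → Y and build the canonical LR(0) collection (I0 = CLOSURE({[Y' → . Y]}), then GOTO on every symbol after a dot until no new states appear). It has 10 states:
  I0: { [A → . )], [Y → . A n Y], [Y → . a], [Y → . n a n], [Y' → . Y] }  — shift
  I1: { [A → ) .] }  — reduce
  I2: { [Y → A . n Y] }  — shift
  I3: { [Y' → Y .] }  — accept
  I4: { [Y → a .] }  — reduce
  I5: { [Y → n . a n] }  — shift
  I6: { [Y → n a . n] }  — shift
  I7: { [Y → n a n .] }  — reduce
  I8: { [A → . )], [Y → . A n Y], [Y → . a], [Y → . n a n], [Y → A n . Y] }  — shift
  I9: { [Y → A n Y .] }  — reduce

Every state is either a pure shift/goto state or contains exactly one complete item and nothing to shift — no conflicts. The grammar is LR(0).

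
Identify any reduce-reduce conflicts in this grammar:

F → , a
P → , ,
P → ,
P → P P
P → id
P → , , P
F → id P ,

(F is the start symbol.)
Augment with F' → F and build the canonical LR(0) collection (I0 = CLOSURE({[F' → . F]}), then GOTO on every symbol after a dot until no new states appear). It has 12 states:
  I0: { [F → . , a], [F → . id P ,], [F' → . F] }  — shift
  I1: { [F → , . a] }  — shift
  I2: { [F' → F .] }  — accept
  I3: { [F → id . P ,], [P → . , , P], [P → . , ,], [P → . ,], [P → . P P], [P → . id] }  — shift
  I4: { [P → , . , P], [P → , . ,], [P → , .] }  — shift, reduce
  I5: { [F → id P . ,], [P → . , , P], [P → . , ,], [P → . ,], [P → . P P], [P → . id], [P → P . P] }  — shift
  I6: { [P → id .] }  — reduce
  I7: { [F → id P , .], [P → , . , P], [P → , . ,], [P → , .] }  — shift, 2 reduces
  I8: { [P → . , , P], [P → . , ,], [P → . ,], [P → . P P], [P → . id], [P → P . P], [P → P P .] }  — shift, reduce
  I9: { [P → , , . P], [P → , , .], [P → . , , P], [P → . , ,], [P → . ,], [P → . P P], [P → . id] }  — shift, reduce
  I10: { [P → , , P .], [P → . , , P], [P → . , ,], [P → . ,], [P → . P P], [P → . id], [P → P . P] }  — shift, reduce
  I11: { [F → , a .] }  — reduce

I7 contains complete items [F → id P , .], [P → , .] — reduce-reduce conflict.

Answer: Yes — I7: [F → id P , .] vs [P → , .]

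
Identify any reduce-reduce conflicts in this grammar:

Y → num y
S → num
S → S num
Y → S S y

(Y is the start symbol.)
A reduce-reduce conflict occurs when an LR(0) state has two complete items [A → α .] and [B → β .] — both call for a reduction, and with no lookahead the parser cannot choose between them.

Augment with Y' → Y and build the canonical LR(0) collection (I0 = CLOSURE({[Y' → . Y]}), then GOTO on every symbol after a dot until no new states appear). It has 9 states:
  I0: { [S → . S num], [S → . num], [Y → . S S y], [Y → . num y], [Y' → . Y] }  — shift
  I1: { [S → . S num], [S → . num], [S → S . num], [Y → S . S y] }  — shift
  I2: { [Y' → Y .] }  — accept
  I3: { [S → num .], [Y → num . y] }  — shift, reduce
  I4: { [Y → num y .] }  — reduce
  I5: { [S → S . num], [Y → S S . y] }  — shift
  I6: { [S → S num .], [S → num .] }  — 2 reduces
  I7: { [S → S num .] }  — reduce
  I8: { [Y → S S y .] }  — reduce

I6 contains complete items [S → S num .], [S → num .] — reduce-reduce conflict.

Answer: Yes — I6: [S → S num .] vs [S → num .]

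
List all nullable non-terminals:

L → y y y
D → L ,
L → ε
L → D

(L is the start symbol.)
{ 'L' }

ε-productions: L → ε
So L is immediately nullable.
No further non-terminal can be added: every production for the remaining non-terminals contains a terminal or a non-nullable non-terminal.
Nullable = { 'L' }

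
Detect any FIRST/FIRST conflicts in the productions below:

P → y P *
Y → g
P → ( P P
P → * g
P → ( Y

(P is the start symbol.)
Yes. P → '(' P P / P → '(' Y on { '(' }

A FIRST/FIRST conflict occurs when two productions N → α and N → β for the same non-terminal have FIRST(α) ∩ FIRST(β) ≠ ∅ (with ε ∈ FIRST of a nullable right-hand side, so two nullable alternatives also conflict).

Productions for P:
  P → y P *: FIRST = { 'y' }
  P → ( P P: FIRST = { '(' }
  P → * g: FIRST = { '*' }
  P → ( Y: FIRST = { '(' }
Y has only one production, so no FIRST/FIRST conflict is possible there.

Conflict for P: P → ( P P and P → ( Y
  Overlap: { '(' }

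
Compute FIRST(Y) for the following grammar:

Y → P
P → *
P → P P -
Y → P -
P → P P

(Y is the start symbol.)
{ '*' }

To compute FIRST(Y), examine every production with Y on the left-hand side, reading each right-hand side left to right until a non-nullable symbol is reached.

FIRST sets of the other non-terminals involved (by the same procedure, iterated to a fixed point):
  FIRST(P) = { '*' }

From Y → P:
  - P is a non-terminal: add FIRST(P) \ {ε} = { '*' }
    P is not nullable, so stop
From Y → P -:
  - P is a non-terminal: add FIRST(P) \ {ε} = { '*' }
    P is not nullable, so stop

Collecting: FIRST(Y) = { '*' }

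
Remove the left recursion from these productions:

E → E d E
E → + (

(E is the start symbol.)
E is directly left-recursive. The standard transformation for
  A → A α₁ | ... | A α_m | β₁ | ... | β_n
is
  A  → β₁ A' | ... | β_n A'
  A' → α₁ A' | ... | α_m A' | ε

E → + ( becomes E → + ( E'
E → E d E becomes E' → d E E'
Add E' → ε

Resulting grammar:
E → + ( E'
E' → d E E'
E' → ε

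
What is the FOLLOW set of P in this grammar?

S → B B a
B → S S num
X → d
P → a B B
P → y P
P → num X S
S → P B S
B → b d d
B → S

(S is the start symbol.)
In P → y P: P is at the end; this adds FOLLOW(P) to itself — nothing new
In S → P B S: P is followed by B S, add FIRST(B S) \ {ε} = { 'a', 'b', 'num', 'y' }

Taking the union: FOLLOW(P) = { 'a', 'b', 'num', 'y' }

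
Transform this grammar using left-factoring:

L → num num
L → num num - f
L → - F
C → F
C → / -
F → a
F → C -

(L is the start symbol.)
L → num num L'
L' → ε
L' → - f
L → - F
C → F
C → / -
F → a
F → C -

Left-factoring transforms A → αβ₁ | αβ₂ into A → αA' and A' → β₁ | β₂
(α is the longest common prefix among the alternatives). Repeat until
no nonterminal has two alternatives with a common prefix.

Round 1: L has alternatives sharing prefix 'num num'. Introduce L': L → num num L'
  Add: L' → ε
  Add: L' → - f

No remaining common prefixes — done.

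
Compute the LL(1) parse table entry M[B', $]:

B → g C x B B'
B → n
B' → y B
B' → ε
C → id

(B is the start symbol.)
B' → ε

To find M[B', $], we find productions for B' where $ is in the predict set (PREDICT(N → α) = (FIRST(α) \ {ε}) ∪ (FOLLOW(N) if α ⇒* ε)).

Relevant sets:
  FOLLOW(B') = { $, 'y' }

B' → y B: PREDICT = { 'y' }
B' → ε: PREDICT = { $, 'y' }
  $ is in predict set, so this production goes in M[B', $]

M[B', $] = B' → ε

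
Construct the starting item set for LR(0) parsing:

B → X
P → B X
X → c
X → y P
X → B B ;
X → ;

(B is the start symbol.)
First, augment the grammar with B' → B
I₀ = CLOSURE({ [B' → . B] }):
  [B' → . B] has the dot before B: add [B → . X]
  [B → . X] has the dot before X: add [X → . c], [X → . y P], [X → . B B ;], [X → . ;]
No further items can be added.

I₀ = { [B → . X], [B' → . B], [X → . ;], [X → . B B ;], [X → . c], [X → . y P] }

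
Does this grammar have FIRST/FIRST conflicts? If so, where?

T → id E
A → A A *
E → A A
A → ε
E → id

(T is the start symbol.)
A FIRST/FIRST conflict occurs when two productions N → α and N → β for the same non-terminal have FIRST(α) ∩ FIRST(β) ≠ ∅ (with ε ∈ FIRST of a nullable right-hand side, so two nullable alternatives also conflict).

FIRST sets of the non-terminals at (or reachable through a nullable prefix from) the front of some alternative:
  FIRST(A) = { '*', ε }

Productions for A:
  A → A A *: FIRST = { '*' }
  A → ε: FIRST = { ε }
Productions for E:
  E → A A: FIRST = { '*', ε }
  E → id: FIRST = { 'id' }
T has only one production, so no FIRST/FIRST conflict is possible there.

All alternatives of each non-terminal have pairwise disjoint FIRST sets.

Answer: No FIRST/FIRST conflicts.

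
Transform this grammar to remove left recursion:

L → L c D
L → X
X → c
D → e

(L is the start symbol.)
L → X L'
L' → c D L'
L' → ε
X → c
D → e

L is directly left-recursive. The standard transformation for
  A → A α₁ | ... | A α_m | β₁ | ... | β_n
is
  A  → β₁ A' | ... | β_n A'
  A' → α₁ A' | ... | α_m A' | ε

L → X becomes L → X L'
L → L c D becomes L' → c D L'
Add L' → ε

Productions for other non-terminals are unchanged:
  X → c
  D → e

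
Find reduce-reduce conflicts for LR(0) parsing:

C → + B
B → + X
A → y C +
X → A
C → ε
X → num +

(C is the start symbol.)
No reduce-reduce conflicts

A reduce-reduce conflict occurs when an LR(0) state has two complete items [A → α .] and [B → β .] — both call for a reduction, and with no lookahead the parser cannot choose between them.

Augment with C' → C and build the canonical LR(0) collection (I0 = CLOSURE({[C' → . C]}), then GOTO on every symbol after a dot until no new states appear). It has 12 states:
  I0: { [C → . + B], [C → .], [C' → . C] }  — shift, reduce
  I1: { [B → . + X], [C → + . B] }  — shift
  I2: { [C' → C .] }  — accept
  I3: { [A → . y C +], [B → + . X], [X → . A], [X → . num +] }  — shift
  I4: { [C → + B .] }  — reduce
  I5: { [X → A .] }  — reduce
  I6: { [B → + X .] }  — reduce
  I7: { [X → num . +] }  — shift
  I8: { [A → y . C +], [C → . + B], [C → .] }  — shift, reduce
  I9: { [A → y C . +] }  — shift
  I10: { [A → y C + .] }  — reduce
  I11: { [X → num + .] }  — reduce

No state contains more than one complete item.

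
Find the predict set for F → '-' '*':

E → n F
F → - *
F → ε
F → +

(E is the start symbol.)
PREDICT(F → '-' '*') = (FIRST(RHS) \ {ε}) ∪ (FOLLOW(F) if ε ∈ FIRST(RHS), i.e. RHS ⇒* ε)
FIRST('-' '*') = { '-' }
ε ∉ FIRST('-' '*'), so FOLLOW(F) is not added.
PREDICT(F → '-' '*') = { '-' }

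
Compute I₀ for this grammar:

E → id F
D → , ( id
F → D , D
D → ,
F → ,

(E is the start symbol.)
First, augment the grammar with E' → E
I₀ = CLOSURE({ [E' → . E] }):
  [E' → . E] has the dot before E: add [E → . id F]
No further items can be added.

I₀ = { [E → . id F], [E' → . E] }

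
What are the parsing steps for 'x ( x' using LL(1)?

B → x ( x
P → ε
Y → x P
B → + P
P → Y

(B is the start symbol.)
LL(1) parsing maintains a stack (initially the start symbol over $) and the input. At each step: if the stack top is a terminal, match it against the current input token; if it is a non-terminal N, replace it with the RHS of M[N, lookahead] (the unique production whose predict set contains the lookahead).

Stack is shown with the top on the left.

Stack    Input    Action
------------------------
B $      x ( x $  output B → x ( x
x ( x $  x ( x $  match 'x'
( x $    ( x $    match '('
x $      x $      match 'x'
$        $        accept

The string is accepted.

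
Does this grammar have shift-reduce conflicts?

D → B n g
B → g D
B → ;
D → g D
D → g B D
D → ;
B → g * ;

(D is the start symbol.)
No shift-reduce conflicts

A shift-reduce conflict occurs when an LR(0) state has both:
  - a complete (reduce) item [A → α .] (dot at the end), and
  - a shift item [B → β . c γ] (dot before a terminal).

Augment with D' → D and build the canonical LR(0) collection (I0 = CLOSURE({[D' → . D]}), then GOTO on every symbol after a dot until no new states appear). It has 12 states:
  I0: { [B → . ;], [B → . g * ;], [B → . g D], [D → . ;], [D → . B n g], [D → . g B D], [D → . g D], [D' → . D] }  — shift
  I1: { [B → ; .], [D → ; .] }  — 2 reduces
  I2: { [D → B . n g] }  — shift
  I3: { [D' → D .] }  — accept
  I4: { [B → . ;], [B → . g * ;], [B → . g D], [B → g . * ;], [B → g . D], [D → . ;], [D → . B n g], [D → . g B D], [D → . g D], [D → g . B D], [D → g . D] }  — shift
  I5: { [B → g * . ;] }  — shift
  I6: { [B → . ;], [B → . g * ;], [B → . g D], [D → . ;], [D → . B n g], [D → . g B D], [D → . g D], [D → B . n g], [D → g B . D] }  — shift
  I7: { [B → g D .], [D → g D .] }  — 2 reduces
  I8: { [D → g B D .] }  — reduce
  I9: { [D → B n . g] }  — shift
  I10: { [D → B n g .] }  — reduce
  I11: { [B → g * ; .] }  — reduce

No state contains both a complete item and a shift item.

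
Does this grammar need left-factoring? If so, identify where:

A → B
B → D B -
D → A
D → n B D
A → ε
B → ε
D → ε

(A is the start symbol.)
Left-factoring is needed when two productions for the same non-terminal
share a common prefix on the right-hand side.

Productions for A:
  A → B
  A → ε
Productions for B:
  B → D B -
  B → ε
Productions for D:
  D → A
  D → n B D
  D → ε

No common prefixes found.

Answer: No, left-factoring is not needed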